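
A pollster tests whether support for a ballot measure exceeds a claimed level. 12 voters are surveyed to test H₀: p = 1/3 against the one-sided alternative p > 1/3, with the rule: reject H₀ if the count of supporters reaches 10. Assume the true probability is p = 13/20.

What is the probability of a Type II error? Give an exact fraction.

695265215827749/819200000000000

Under the alternative p = 13/20, Y ~ Binomial(12, 13/20); β is the probability the test does not reject, P(Y < 10).
Equivalently, β = 1 − P(Y ≥ 10) = 695265215827749/819200000000000.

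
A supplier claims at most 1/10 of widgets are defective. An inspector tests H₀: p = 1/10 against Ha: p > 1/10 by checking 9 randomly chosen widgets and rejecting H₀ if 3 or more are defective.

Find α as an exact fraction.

The significance level is the probability, assuming p = 1/10, of seeing 3 or more defectives in 9 draws.
Via the complement, α = 1 − Σ_{j=0}^{2} C(9,j)(1/10)^j(9/10)^{9-j} = 26486069/500000000.

26486069/500000000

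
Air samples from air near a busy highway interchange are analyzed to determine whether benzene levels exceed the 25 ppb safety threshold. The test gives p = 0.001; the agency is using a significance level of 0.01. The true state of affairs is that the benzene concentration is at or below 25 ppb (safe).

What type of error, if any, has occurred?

The conventional null hypothesis is that the benzene concentration is at or below 25 ppb (safe).
Since p = 0.001 < α = 0.01, H₀ is rejected.
H₀ is true (actually the benzene concentration is at or below 25 ppb (safe)).
Rejecting a true H₀ is a Type I error.

Type I error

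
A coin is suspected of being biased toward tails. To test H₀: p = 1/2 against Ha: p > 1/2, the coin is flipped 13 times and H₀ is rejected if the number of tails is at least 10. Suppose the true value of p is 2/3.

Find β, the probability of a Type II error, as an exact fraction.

β = P(fail to reject H₀ | Ha true) = P(K ≤ 9 | p = 2/3), K ~ Binomial(13, 2/3).
Adding the binomial probabilities P(K=0)+…+P(K=9) at p = 2/3 gives 1080275/1594323.

1080275/1594323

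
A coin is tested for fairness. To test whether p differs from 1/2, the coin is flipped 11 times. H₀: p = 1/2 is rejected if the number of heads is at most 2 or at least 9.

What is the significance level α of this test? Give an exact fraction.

67/1024

The significance level is the null-hypothesis probability of the rejection region {≤2} ∪ {≥9}.
The two tails are symmetric, so α = 2·(1 + 11 + 55)/2^11 = 134/2048 = 67/1024.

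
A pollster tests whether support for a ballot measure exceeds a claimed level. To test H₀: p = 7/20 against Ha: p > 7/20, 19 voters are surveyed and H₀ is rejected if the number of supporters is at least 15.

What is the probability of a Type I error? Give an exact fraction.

α = P(reject H₀ | H₀ true) = P(Y ≥ 15 | p = 7/20), with Y ~ Binomial(19, 7/20).
Adding the binomial terms for j = 15 through 19 with p = 7/20 yields 30172619187361172599/262144000000000000000000.

30172619187361172599/262144000000000000000000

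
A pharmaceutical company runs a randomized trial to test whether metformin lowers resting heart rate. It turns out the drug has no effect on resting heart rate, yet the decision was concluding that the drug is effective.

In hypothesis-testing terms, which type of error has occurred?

Type I error

The null hypothesis here is that the drug has no effect on resting heart rate.
'Concluding that the drug is effective' corresponds to rejecting H₀.
H₀ was rejected but H₀ is true — a Type I error (false positive).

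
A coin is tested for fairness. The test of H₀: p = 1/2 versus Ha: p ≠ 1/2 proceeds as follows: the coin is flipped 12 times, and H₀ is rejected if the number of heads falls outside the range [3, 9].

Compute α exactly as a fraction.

79/2048

The significance level is the null-hypothesis probability of the rejection region {≤2} ∪ {≥10}.
Each tail has probability (1 + 12 + 66)/4096; doubling gives α = 158/4096 = 79/2048.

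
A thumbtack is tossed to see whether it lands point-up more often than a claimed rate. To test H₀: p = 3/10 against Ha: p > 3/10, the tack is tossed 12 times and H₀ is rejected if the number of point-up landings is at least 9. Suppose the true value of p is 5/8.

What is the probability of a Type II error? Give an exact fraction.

β = P(fail to reject H₀ | Ha true) = P(X ≤ 8 | p = 5/8), X ~ Binomial(12, 5/8).
Equivalently, β = 1 − P(X ≥ 9) = 49315179861/68719476736.

49315179861/68719476736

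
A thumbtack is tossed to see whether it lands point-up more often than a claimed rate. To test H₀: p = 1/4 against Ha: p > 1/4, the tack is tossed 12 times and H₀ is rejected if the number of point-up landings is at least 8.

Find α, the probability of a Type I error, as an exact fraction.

23333/8388608

Under H₀, Y ~ Binomial(12, 1/4), and α = P(Y ≥ 8).
Adding the binomial terms for j = 8 through 12 with p = 1/4 yields 23333/8388608.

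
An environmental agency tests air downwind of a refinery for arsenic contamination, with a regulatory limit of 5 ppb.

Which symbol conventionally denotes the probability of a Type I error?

P(Type I error) = P(reject H₀ | H₀ true) = α, the significance level.

α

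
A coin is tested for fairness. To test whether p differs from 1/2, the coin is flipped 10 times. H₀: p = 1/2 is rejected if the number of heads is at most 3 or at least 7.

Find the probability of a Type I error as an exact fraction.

11/32

Under H₀, K ~ Binomial(10, 1/2); α is the probability of landing in either tail, P(K ≤ 3) + P(K ≥ 7).
The two tails are symmetric, so α = 2·(1 + 10 + 45 + 120)/2^10 = 352/1024 = 11/32.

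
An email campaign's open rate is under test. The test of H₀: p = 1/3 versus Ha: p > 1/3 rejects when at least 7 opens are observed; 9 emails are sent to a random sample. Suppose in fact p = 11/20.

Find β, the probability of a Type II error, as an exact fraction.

54431799039/64000000000

Under the alternative p = 11/20, X ~ Binomial(9, 11/20); β is the probability the test does not reject, P(X < 7).
Summing C(9,j)·(11/20)^j·(9/20)^{9-j} for j = 0..6 gives 54431799039/64000000000.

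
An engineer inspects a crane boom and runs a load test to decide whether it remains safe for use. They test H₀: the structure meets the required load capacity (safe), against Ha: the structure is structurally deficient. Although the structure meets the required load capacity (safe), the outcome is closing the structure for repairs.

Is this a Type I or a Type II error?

'Closing the structure for repairs' corresponds to rejecting H₀.
H₀ was rejected but H₀ is true — a Type I error (false positive).

Type I error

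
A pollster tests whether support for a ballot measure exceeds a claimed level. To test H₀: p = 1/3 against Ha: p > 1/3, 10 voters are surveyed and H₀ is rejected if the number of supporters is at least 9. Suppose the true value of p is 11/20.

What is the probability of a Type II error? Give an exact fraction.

10001847283209/10240000000000

Under the alternative p = 11/20, X ~ Binomial(10, 11/20); β is the probability the test does not reject, P(X < 9).
Adding the binomial probabilities P(X=0)+…+P(X=8) at p = 11/20 gives 10001847283209/10240000000000.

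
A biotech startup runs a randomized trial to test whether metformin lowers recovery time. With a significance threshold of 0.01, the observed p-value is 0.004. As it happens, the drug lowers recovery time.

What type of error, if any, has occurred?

No error (correct decision).

The conventional null hypothesis is that the drug has no effect on recovery time.
Since p = 0.004 < α = 0.01, H₀ is rejected.
H₀ is false (actually the drug lowers recovery time).
The decision matches the true state — no error.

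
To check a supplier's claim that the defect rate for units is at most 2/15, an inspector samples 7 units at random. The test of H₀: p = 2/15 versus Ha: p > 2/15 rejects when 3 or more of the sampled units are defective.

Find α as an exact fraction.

α = P(reject H₀ | H₀ true) = P(Y ≥ 3 | p = 2/15), Y ~ Binomial(7, 2/15).
Via the complement, α = 1 − Σ_{j=0}^{2} C(7,j)(2/15)^j(13/15)^{7-j} = 623128/11390625.

623128/11390625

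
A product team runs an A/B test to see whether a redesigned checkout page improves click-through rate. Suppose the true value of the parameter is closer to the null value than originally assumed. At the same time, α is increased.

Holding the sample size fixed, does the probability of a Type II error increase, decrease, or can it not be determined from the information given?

Cannot be determined from the information given.

The first change alone would make β increase; the second alone would make β decrease. Which effect dominates depends on the magnitudes, which are not given.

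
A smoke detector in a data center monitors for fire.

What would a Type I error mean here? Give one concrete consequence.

A Type I error would mean concluding that there is a fire when in fact there is no fire. Consequence: the building is evacuated for a false alarm, disrupting work.

With the conventional null hypothesis that there is no fire:
A Type I error is rejecting H₀ when H₀ is true.
Here that means sounding the alarm and evacuating the building when actually there is no fire.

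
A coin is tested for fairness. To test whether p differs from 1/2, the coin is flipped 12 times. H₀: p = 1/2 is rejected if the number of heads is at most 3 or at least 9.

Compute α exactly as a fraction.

299/2048

The significance level is the null-hypothesis probability of the rejection region {≤3} ∪ {≥9}.
Each tail has probability (1 + 12 + 66 + 220)/4096; doubling gives α = 598/4096 = 299/2048.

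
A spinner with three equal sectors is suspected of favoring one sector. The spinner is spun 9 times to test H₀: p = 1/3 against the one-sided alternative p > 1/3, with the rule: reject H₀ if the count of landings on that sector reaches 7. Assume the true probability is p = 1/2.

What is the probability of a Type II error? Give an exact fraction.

233/256

Under the alternative p = 1/2, K ~ Binomial(9, 1/2); β is the probability the test does not reject, P(K < 7).
Equivalently, β = 1 − P(K ≥ 7) = 233/256.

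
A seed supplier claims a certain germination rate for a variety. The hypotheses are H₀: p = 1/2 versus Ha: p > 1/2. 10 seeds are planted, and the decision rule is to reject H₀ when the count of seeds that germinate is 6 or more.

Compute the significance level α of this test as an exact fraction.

193/512

Under H₀, Y ~ Binomial(10, 1/2), and α = P(Y ≥ 6).
Summing the upper tail: (210 + 120 + 45 + 10 + 1) / 2^10 = 386/1024 = 193/512.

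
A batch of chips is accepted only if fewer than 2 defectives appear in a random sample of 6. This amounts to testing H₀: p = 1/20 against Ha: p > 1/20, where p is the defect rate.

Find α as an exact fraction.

83901/2560000

The significance level is the probability, assuming p = 1/20, of seeing 2 or more defectives in 6 draws.
α = 1 − P(S ≤ 1) = 1 − 2476099/2560000 = 83901/2560000.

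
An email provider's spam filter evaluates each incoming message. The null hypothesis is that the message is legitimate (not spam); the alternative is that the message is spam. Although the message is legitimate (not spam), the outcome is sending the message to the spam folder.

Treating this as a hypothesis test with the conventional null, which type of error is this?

Type I error

'Sending the message to the spam folder' corresponds to rejecting H₀.
H₀ was rejected but H₀ is true — a Type I error (false positive).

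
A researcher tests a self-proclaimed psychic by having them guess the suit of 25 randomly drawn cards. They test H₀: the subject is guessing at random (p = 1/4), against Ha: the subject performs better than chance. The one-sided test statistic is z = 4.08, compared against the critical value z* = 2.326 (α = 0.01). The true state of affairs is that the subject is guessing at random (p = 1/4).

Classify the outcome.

Type I error

Since z = 4.08 > z* = 2.326, H₀ is rejected.
H₀ is true (actually the subject is guessing at random (p = 1/4)).
Rejecting a true H₀ is a Type I error.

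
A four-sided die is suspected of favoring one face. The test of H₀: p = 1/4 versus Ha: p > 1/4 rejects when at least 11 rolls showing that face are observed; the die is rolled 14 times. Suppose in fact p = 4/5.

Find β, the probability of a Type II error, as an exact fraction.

Under the alternative p = 4/5, X ~ Binomial(14, 4/5); β is the probability the test does not reject, P(X < 11).
Equivalently, β = 1 − P(X ≥ 11) = 1842102761/6103515625.

1842102761/6103515625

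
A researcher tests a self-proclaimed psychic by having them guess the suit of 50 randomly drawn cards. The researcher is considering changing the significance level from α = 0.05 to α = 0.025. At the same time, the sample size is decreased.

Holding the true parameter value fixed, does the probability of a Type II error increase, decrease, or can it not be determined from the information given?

A smaller α moves the rejection region further into the tail. With the alternative true, more outcomes now fall outside the rejection region, so failing to reject becomes more likely. Reducing n widens both sampling distributions, so the test has less ability to distinguish Ha from H₀. Both changes push β in the same direction.

It increases.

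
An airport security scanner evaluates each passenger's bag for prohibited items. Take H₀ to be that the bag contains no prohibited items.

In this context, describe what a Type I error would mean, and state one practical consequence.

A Type I error would mean concluding that the bag contains a prohibited item when in fact the bag contains no prohibited items. Consequence: a harmless bag is searched, delaying the passenger.

A Type I error is rejecting H₀ when H₀ is true.
Here that means flagging the bag for a manual search when actually the bag contains no prohibited items.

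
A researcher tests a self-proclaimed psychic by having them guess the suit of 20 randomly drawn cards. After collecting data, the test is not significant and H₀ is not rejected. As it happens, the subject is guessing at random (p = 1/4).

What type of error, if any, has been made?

The conventional null hypothesis here is that the subject is guessing at random (p = 1/4).
The test retained a true H₀ — the decision matches the true state.

No error (correct decision).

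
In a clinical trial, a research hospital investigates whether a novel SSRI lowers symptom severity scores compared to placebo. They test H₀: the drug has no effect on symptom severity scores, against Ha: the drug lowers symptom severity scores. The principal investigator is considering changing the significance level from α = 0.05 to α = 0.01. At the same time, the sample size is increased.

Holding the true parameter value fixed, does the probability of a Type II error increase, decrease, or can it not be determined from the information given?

The first change alone would make β increase; the second alone would make β decrease. Which effect dominates depends on the magnitudes, which are not given.

Cannot be determined from the information given.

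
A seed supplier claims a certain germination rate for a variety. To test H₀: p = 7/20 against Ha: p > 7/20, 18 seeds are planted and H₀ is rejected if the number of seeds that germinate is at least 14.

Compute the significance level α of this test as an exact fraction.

The Type I error probability is α = P(Y ≥ 14) computed under H₀, where Y ~ Binomial(18, 7/20).
P(Y ≥ 14) = Σ_{j=14}^{18} C(18,j)·(7/20)^j·(13/20)^{18-j} = 3435049976681085371/13107200000000000000000.

3435049976681085371/13107200000000000000000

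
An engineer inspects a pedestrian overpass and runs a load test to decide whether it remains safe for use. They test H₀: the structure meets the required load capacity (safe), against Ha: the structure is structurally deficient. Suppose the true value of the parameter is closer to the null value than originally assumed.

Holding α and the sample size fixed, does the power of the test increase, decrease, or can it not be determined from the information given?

When the true parameter is near the null value, the test has a harder time distinguishing Ha from H₀.
Since power = 1 − β and β increases, power decreases.

It decreases.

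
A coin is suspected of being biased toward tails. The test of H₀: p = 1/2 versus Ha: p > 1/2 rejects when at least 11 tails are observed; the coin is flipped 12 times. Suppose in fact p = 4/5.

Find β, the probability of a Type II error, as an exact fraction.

β = P(fail to reject H₀ | Ha true) = P(X ≤ 10 | p = 4/5), X ~ Binomial(12, 4/5).
Summing C(12,j)·(4/5)^j·(1/5)^{12-j} for j = 0..10 gives 177031761/244140625.

177031761/244140625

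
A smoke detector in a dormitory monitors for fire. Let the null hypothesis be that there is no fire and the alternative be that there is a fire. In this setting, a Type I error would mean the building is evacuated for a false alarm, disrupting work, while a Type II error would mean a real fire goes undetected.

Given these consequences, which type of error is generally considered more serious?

The Type II consequence (a real fire goes undetected) is more severe than the Type I consequence (the building is evacuated for a false alarm, disrupting work).

Type II error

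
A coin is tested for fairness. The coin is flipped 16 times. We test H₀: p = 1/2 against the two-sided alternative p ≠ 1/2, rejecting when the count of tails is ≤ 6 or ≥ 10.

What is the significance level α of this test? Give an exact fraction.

14893/32768

The significance level is the null-hypothesis probability of the rejection region {≤6} ∪ {≥10}.
By symmetry, α = 2·P(S ≤ 6) = 2·(1 + 16 + 120 + 560 + 1820 + 4368 + 8008)/65536 = 29786/65536 = 14893/32768.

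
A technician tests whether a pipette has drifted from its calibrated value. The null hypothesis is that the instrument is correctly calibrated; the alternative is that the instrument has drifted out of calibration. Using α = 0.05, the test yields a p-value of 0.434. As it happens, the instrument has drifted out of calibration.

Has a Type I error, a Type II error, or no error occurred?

Since p = 0.434 ≥ α = 0.05, H₀ is not rejected.
H₀ is false (actually the instrument has drifted out of calibration).
Failing to reject a false H₀ is a Type II error.

Type II error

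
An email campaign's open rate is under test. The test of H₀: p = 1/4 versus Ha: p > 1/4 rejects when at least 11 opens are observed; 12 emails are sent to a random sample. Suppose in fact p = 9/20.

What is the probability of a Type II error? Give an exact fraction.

β = P(fail to reject H₀ | Ha true) = P(X ≤ 10 | p = 9/20), X ~ Binomial(12, 9/20).
Equivalently, β = 1 − P(X ≥ 11) = 4091575270595131/4096000000000000.

4091575270595131/4096000000000000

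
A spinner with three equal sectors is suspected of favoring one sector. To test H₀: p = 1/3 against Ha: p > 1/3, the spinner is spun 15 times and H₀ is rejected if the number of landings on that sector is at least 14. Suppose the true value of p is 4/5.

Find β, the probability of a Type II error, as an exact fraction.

25417304461/30517578125

Under the alternative p = 4/5, X ~ Binomial(15, 4/5); β is the probability the test does not reject, P(X < 14).
Equivalently, β = 1 − P(X ≥ 14) = 25417304461/30517578125.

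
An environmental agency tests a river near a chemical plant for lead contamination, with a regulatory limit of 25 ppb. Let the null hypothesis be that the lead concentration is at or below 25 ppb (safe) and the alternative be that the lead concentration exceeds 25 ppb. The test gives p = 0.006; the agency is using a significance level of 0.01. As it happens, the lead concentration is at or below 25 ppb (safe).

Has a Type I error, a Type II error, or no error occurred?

Type I error

Since p = 0.006 < α = 0.01, H₀ is rejected.
H₀ is true (actually the lead concentration is at or below 25 ppb (safe)).
Rejecting a true H₀ is a Type I error.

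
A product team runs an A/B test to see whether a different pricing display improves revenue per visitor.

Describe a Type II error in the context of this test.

A Type II error would mean concluding that the new design has no effect on revenue per visitor (or at least failing to establish that the new design increases revenue per visitor) when in fact the new design increases revenue per visitor.

With the conventional null hypothesis that the new design has no effect on revenue per visitor:
A Type II error is failing to reject H₀ when H₀ is false.
Here that means keeping the current design when actually the new design increases revenue per visitor.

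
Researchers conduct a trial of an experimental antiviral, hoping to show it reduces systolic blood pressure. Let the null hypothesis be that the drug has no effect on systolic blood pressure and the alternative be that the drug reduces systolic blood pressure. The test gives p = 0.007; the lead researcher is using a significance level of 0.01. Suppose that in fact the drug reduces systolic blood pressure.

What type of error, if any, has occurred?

Since p = 0.007 < α = 0.01, H₀ is rejected.
H₀ is false (actually the drug reduces systolic blood pressure).
The decision matches the true state — no error.

No error (correct decision).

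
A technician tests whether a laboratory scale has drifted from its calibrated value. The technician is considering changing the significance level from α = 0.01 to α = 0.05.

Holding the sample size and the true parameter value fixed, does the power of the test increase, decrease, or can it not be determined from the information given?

A larger α widens the rejection region, so when the alternative is true more outcomes lead to rejection — failing to reject becomes less likely.
Since power = 1 − β and β decreases, power increases.

It increases.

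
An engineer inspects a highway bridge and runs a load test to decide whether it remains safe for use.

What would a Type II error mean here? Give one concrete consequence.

A Type II error would mean concluding that the structure meets the required load capacity (safe) (or at least failing to establish that the structure is structurally deficient) when in fact the structure is structurally deficient. Consequence: a deficient structure remains in service and may fail under load.

With the conventional null hypothesis that the structure meets the required load capacity (safe):
A Type II error is failing to reject H₀ when H₀ is false.
Here that means keeping the structure open when actually the structure is structurally deficient.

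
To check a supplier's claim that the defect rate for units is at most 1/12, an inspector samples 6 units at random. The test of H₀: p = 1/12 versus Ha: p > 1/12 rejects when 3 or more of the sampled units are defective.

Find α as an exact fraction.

The significance level is the probability, assuming p = 1/12, of seeing 3 or more defectives in 6 draws.
Via the complement, α = 1 − Σ_{j=0}^{2} C(6,j)(1/12)^j(11/12)^{6-j} = 14251/1492992.

14251/1492992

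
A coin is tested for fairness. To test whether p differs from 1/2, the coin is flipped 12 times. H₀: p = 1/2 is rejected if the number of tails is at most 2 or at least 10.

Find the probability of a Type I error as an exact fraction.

Under H₀, Y ~ Binomial(12, 1/2); α is the probability of landing in either tail, P(Y ≤ 2) + P(Y ≥ 10).
By symmetry, α = 2·P(Y ≤ 2) = 2·(1 + 12 + 66)/4096 = 158/4096 = 79/2048.

79/2048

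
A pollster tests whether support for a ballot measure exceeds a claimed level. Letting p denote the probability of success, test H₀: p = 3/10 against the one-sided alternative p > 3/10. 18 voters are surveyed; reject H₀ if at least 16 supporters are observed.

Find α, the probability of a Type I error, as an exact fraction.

Under H₀, S ~ Binomial(18, 3/10), and α = P(S ≥ 16).
P(S ≥ 16) = Σ_{j=16}^{18} C(18,j)·(3/10)^j·(7/10)^{18-j} = 84845087091/250000000000000000.

84845087091/250000000000000000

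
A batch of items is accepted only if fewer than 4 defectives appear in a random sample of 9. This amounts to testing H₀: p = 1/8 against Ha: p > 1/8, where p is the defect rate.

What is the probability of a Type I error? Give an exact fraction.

76589/4194304

Under H₀, X ~ Binomial(9, 1/8); the Type I error rate is P(X ≥ 4).
α = 1 − P(X ≤ 3) = 1 − 4117715/4194304 = 76589/4194304.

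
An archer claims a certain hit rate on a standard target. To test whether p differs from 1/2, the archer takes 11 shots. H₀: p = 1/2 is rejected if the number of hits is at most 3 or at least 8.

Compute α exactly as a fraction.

29/128

Under H₀, Y ~ Binomial(11, 1/2); α is the probability of landing in either tail, P(Y ≤ 3) + P(Y ≥ 8).
The two tails are symmetric, so α = 2·(1 + 11 + 55 + 165)/2^11 = 464/2048 = 29/128.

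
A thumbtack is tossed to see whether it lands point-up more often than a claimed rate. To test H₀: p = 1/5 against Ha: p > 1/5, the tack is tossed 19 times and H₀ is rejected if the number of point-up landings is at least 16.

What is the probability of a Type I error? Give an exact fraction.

64829/19073486328125

The Type I error probability is α = P(Y ≥ 16) computed under H₀, where Y ~ Binomial(19, 1/5).
Adding the binomial terms for j = 16 through 19 with p = 1/5 yields 64829/19073486328125.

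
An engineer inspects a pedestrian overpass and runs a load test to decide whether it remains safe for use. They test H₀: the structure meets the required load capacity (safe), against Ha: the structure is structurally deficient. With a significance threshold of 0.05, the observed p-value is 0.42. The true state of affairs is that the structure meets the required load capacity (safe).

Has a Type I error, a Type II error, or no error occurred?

Neither — the decision is correct.

Since p = 0.42 ≥ α = 0.05, H₀ is not rejected.
H₀ is true (actually the structure meets the required load capacity (safe)).
The decision matches the true state — no error.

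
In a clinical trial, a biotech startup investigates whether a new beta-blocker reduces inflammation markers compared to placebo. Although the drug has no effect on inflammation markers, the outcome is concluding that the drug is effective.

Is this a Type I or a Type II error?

Type I error

The null hypothesis here is that the drug has no effect on inflammation markers.
'Concluding that the drug is effective' corresponds to rejecting H₀.
H₀ was rejected but H₀ is true — a Type I error (false positive).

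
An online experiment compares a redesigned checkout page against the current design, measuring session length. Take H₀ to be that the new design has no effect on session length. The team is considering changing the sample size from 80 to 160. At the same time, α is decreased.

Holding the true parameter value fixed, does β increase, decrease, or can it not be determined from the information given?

Cannot be determined from the information given.

The first change alone would make β decrease; the second alone would make β increase. Which effect dominates depends on the magnitudes, which are not given.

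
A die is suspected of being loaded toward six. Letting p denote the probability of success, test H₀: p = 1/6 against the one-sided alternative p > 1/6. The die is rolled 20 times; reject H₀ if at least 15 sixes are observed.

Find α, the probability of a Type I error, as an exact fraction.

The Type I error probability is α = P(X ≥ 15) computed under H₀, where X ~ Binomial(20, 1/6).
Summing C(20,j)(1/6)^j(5/6)^{20−j} for j = 15,…,20 gives 1434041/101559956668416.

1434041/101559956668416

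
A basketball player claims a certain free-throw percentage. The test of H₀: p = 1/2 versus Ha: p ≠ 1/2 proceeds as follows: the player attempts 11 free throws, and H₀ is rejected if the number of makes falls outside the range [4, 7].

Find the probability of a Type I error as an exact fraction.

The significance level is the null-hypothesis probability of the rejection region {≤3} ∪ {≥8}.
Each tail has probability (1 + 11 + 55 + 165)/2048; doubling gives α = 464/2048 = 29/128.

29/128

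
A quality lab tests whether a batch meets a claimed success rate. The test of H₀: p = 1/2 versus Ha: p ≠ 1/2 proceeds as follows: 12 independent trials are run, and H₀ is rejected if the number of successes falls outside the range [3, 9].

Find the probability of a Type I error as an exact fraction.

α = P(Y ≤ 2 or Y ≥ 10 | p = 1/2), Y ~ Binomial(12, 1/2).
By symmetry, α = 2·P(Y ≤ 2) = 2·(1 + 12 + 66)/4096 = 158/4096 = 79/2048.

79/2048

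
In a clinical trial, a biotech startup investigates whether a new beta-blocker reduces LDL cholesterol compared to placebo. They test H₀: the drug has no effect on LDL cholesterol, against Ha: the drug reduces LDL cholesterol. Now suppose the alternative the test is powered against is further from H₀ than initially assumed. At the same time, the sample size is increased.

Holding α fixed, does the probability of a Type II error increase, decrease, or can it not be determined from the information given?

It decreases.

A larger true effect moves the Ha sampling distribution further from the H₀ critical value, making rejection more likely when Ha is true. More data shrinks sampling variability; the test statistic under Ha concentrates further from the null value, making rejection more likely. Both changes push β in the same direction.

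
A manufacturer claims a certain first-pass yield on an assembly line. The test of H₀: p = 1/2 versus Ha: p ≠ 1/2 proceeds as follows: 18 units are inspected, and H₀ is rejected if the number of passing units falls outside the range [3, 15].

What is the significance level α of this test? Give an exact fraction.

43/32768

Under H₀, X ~ Binomial(18, 1/2); α is the probability of landing in either tail, P(X ≤ 2) + P(X ≥ 16).
By symmetry, α = 2·P(X ≤ 2) = 2·(1 + 18 + 153)/262144 = 344/262144 = 43/32768.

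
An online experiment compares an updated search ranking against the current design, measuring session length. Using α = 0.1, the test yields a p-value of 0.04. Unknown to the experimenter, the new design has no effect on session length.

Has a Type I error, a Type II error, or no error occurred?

The conventional null hypothesis is that the new design has no effect on session length.
Since p = 0.04 < α = 0.1, H₀ is rejected.
H₀ is true (actually the new design has no effect on session length).
Rejecting a true H₀ is a Type I error.

Type I error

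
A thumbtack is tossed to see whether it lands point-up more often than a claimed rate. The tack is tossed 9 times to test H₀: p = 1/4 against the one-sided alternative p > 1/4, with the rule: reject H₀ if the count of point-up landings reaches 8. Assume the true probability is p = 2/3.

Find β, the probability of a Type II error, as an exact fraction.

A Type II error is failing to reject when Ha holds: with p = 2/3, β = P(K ≤ 7).
Summing C(9,j)·(2/3)^j·(1/3)^{9-j} for j = 0..7 gives 16867/19683.

16867/19683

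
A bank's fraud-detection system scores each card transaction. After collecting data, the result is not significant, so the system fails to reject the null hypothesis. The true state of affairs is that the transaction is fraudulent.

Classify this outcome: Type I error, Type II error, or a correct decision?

Type II error

The conventional null hypothesis here is that the transaction is legitimate.
H₀ was not rejected, but H₀ is actually false.
Failing to reject a false null hypothesis is a Type II error (false negative).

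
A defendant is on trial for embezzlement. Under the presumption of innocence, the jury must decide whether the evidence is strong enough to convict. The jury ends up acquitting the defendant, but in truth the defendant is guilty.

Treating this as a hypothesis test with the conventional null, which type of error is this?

Type II error

The null hypothesis here is that the defendant is innocent.
'Acquitting the defendant' corresponds to failing to reject H₀.
H₀ was not rejected but H₀ is false — a Type II error (false negative).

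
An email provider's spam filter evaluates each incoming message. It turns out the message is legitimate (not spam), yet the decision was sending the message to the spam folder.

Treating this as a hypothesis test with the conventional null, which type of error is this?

The null hypothesis here is that the message is legitimate (not spam).
'Sending the message to the spam folder' corresponds to rejecting H₀.
H₀ was rejected but H₀ is true — a Type I error (false positive).

Type I error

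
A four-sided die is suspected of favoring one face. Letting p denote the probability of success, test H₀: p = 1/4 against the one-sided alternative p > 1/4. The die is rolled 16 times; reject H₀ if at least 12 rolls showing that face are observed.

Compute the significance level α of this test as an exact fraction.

Under H₀, Y ~ Binomial(16, 1/4), and α = P(Y ≥ 12).
Summing C(16,j)(1/4)^j(3/4)^{16−j} for j = 12,…,16 gives 163669/4294967296.

163669/4294967296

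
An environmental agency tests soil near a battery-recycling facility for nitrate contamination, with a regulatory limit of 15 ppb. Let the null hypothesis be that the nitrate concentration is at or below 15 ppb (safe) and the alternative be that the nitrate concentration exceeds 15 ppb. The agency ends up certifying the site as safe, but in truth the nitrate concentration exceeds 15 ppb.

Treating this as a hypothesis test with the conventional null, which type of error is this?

'Certifying the site as safe' corresponds to failing to reject H₀.
H₀ was not rejected but H₀ is false — a Type II error (false negative).

Type II error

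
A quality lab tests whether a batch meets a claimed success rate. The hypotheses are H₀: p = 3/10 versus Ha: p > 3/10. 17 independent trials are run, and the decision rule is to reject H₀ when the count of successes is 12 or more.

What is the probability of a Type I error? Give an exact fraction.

32798897961633/50000000000000000

Under H₀, X ~ Binomial(17, 3/10), and α = P(X ≥ 12).
Adding the binomial terms for j = 12 through 17 with p = 3/10 yields 32798897961633/50000000000000000.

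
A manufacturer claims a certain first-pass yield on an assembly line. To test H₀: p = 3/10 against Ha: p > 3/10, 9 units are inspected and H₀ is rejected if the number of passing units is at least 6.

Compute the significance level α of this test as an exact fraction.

12647421/500000000

α = P(reject H₀ | H₀ true) = P(S ≥ 6 | p = 3/10), with S ~ Binomial(9, 3/10).
Adding the binomial terms for j = 6 through 9 with p = 3/10 yields 12647421/500000000.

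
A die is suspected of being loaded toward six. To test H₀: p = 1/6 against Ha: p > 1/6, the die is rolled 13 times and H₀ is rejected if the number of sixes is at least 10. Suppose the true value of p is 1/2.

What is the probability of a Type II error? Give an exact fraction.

3907/4096

β = P(fail to reject H₀ | Ha true) = P(S ≤ 9 | p = 1/2), S ~ Binomial(13, 1/2).
Equivalently, β = 1 − P(S ≥ 10) = 3907/4096.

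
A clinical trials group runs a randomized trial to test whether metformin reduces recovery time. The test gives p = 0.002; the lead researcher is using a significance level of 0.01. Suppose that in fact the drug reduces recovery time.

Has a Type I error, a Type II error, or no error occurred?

The conventional null hypothesis is that the drug has no effect on recovery time.
Since p = 0.002 < α = 0.01, H₀ is rejected.
H₀ is false (actually the drug reduces recovery time).
The decision matches the true state — no error.

No error (correct decision).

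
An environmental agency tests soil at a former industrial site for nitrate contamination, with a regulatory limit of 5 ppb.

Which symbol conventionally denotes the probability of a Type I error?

α

P(Type I error) = P(reject H₀ | H₀ true) = α, the significance level.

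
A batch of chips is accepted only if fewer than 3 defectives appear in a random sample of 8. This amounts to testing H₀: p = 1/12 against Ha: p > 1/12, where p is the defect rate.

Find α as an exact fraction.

3373913/143327232

α = P(reject H₀ | H₀ true) = P(X ≥ 3 | p = 1/12), X ~ Binomial(8, 1/12).
α = 1 − P(X ≤ 2) = 1 − 139953319/143327232 = 3373913/143327232.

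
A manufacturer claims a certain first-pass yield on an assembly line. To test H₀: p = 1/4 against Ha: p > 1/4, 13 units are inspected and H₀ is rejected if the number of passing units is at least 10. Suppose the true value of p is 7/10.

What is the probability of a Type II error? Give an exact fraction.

A Type II error is failing to reject when Ha holds: with p = 7/10, β = P(X ≤ 9).
Summing C(13,j)·(7/10)^j·(3/10)^{13-j} for j = 0..9 gives 579394354239/1000000000000.

579394354239/1000000000000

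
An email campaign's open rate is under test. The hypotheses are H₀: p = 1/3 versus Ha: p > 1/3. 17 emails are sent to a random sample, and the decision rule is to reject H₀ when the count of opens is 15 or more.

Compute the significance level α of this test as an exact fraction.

193/43046721

α = P(reject H₀ | H₀ true) = P(S ≥ 15 | p = 1/3), with S ~ Binomial(17, 1/3).
Adding the binomial terms for j = 15 through 17 with p = 1/3 yields 193/43046721.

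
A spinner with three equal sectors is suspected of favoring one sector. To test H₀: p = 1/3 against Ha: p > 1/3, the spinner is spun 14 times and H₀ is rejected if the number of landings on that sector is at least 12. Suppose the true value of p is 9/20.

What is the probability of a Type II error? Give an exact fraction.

Under the alternative p = 9/20, S ~ Binomial(14, 9/20); β is the probability the test does not reject, P(S < 12).
Summing C(14,j)·(9/20)^j·(11/20)^{14-j} for j = 0..11 gives 817437922121895041/819200000000000000.

817437922121895041/819200000000000000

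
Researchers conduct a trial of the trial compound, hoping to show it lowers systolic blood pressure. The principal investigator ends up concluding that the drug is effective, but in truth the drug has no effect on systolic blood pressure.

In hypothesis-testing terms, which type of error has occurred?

Type I error

The null hypothesis here is that the drug has no effect on systolic blood pressure.
'Concluding that the drug is effective' corresponds to rejecting H₀.
H₀ was rejected but H₀ is true — a Type I error (false positive).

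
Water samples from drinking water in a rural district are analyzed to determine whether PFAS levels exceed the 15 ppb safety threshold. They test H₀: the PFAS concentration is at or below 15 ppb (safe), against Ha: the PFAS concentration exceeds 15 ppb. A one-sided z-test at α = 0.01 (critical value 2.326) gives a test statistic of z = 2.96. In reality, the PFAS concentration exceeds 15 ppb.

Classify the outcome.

Since z = 2.96 > z* = 2.326, H₀ is rejected.
H₀ is false (actually the PFAS concentration exceeds 15 ppb).
The decision matches the true state — no error.

Neither — the decision is correct.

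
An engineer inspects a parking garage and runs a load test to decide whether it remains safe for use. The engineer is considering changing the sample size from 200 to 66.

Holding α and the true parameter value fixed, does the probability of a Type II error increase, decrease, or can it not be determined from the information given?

It increases.

Reducing n widens both sampling distributions, so the test has less ability to distinguish Ha from H₀.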